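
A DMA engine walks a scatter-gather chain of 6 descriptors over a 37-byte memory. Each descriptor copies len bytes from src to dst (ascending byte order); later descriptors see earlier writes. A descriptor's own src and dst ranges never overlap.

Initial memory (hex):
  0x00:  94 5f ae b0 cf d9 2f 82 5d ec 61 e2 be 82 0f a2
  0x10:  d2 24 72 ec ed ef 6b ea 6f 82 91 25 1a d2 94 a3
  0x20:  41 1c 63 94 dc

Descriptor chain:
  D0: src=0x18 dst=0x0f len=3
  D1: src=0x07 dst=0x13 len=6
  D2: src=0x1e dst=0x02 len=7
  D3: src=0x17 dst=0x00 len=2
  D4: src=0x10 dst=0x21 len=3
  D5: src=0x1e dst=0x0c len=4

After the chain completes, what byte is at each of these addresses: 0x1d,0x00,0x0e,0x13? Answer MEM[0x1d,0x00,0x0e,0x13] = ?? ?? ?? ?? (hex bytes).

MEM[0x1d,0x00,0x0e,0x13] = d2 e2 41 82

  after D0: wrote 3B at 0x0f = 6f8291
  after D1: wrote 6B at 0x13 = 825dec61e2be
  after D2: wrote 7B at 0x02 = 94a3411c6394dc
  after D3: wrote 2B at 0x00 = e2be
  after D4: wrote 3B at 0x21 = 829172
  after D5: wrote 4B at 0x0c = 94a34182
query mem[0x1d]=0xd2, mem[0x00]=0xe2, mem[0x0e]=0x41, mem[0x13]=0x82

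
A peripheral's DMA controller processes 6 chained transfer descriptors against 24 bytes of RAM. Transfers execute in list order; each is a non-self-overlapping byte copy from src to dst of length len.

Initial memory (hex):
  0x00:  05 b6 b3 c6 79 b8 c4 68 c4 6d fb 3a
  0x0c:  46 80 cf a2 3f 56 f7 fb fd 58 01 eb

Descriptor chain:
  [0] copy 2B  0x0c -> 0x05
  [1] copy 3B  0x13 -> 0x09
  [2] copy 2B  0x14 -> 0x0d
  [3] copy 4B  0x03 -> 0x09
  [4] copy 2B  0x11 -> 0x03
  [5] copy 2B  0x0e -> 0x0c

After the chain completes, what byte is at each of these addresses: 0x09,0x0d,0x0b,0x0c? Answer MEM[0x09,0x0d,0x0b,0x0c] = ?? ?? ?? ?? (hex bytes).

#0 dst[0x05+2] := {0x46,0x80}
#1 dst[0x09+3] := {0xfb,0xfd,0x58}
#2 dst[0x0d+2] := {0xfd,0x58}
#3 dst[0x09+4] := {0xc6,0x79,0x46,0x80}
#4 dst[0x03+2] := {0x56,0xf7}
#5 dst[0x0c+2] := {0x58,0xa2}
query mem[0x09]=0xc6, mem[0x0d]=0xa2, mem[0x0b]=0x46, mem[0x0c]=0x58

MEM[0x09,0x0d,0x0b,0x0c] = c6 a2 46 58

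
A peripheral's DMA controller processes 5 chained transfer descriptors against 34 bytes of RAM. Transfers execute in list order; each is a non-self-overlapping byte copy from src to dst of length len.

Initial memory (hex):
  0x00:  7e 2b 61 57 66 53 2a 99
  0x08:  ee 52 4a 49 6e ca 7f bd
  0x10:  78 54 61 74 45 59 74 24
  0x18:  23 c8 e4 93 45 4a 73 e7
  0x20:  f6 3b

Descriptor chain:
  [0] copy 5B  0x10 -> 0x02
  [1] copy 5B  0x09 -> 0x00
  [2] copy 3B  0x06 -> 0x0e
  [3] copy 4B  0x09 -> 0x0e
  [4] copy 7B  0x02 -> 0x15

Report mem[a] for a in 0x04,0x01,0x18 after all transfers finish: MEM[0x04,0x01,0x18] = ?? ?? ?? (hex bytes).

D0: mem[0x02..0x06] <- [78 54 61 74 45]
D1: mem[0x00..0x04] <- [52 4a 49 6e ca]
D2: mem[0x0e..0x10] <- [45 99 ee]
D3: mem[0x0e..0x11] <- [52 4a 49 6e]
D4: mem[0x15..0x1b] <- [49 6e ca 74 45 99 ee]
query mem[0x04]=0xca, mem[0x01]=0x4a, mem[0x18]=0x74

MEM[0x04,0x01,0x18] = ca 4a 74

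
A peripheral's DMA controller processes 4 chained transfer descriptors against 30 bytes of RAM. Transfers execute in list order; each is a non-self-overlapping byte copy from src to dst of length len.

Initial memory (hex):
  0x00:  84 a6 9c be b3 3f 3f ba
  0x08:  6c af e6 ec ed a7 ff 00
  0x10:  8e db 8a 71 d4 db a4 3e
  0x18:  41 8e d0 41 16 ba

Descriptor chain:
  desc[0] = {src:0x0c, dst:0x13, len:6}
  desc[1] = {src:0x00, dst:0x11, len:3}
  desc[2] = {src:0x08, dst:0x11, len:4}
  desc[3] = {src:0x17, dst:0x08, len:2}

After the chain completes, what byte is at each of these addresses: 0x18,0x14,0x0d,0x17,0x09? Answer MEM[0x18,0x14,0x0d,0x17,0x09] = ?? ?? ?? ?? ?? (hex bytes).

MEM[0x18,0x14,0x0d,0x17,0x09] = db ec a7 8e db

  after D0: wrote 6B at 0x13 = eda7ff008edb
  after D1: wrote 3B at 0x11 = 84a69c
  after D2: wrote 4B at 0x11 = 6cafe6ec
  after D3: wrote 2B at 0x08 = 8edb
query mem[0x18]=0xdb, mem[0x14]=0xec, mem[0x0d]=0xa7, mem[0x17]=0x8e, mem[0x09]=0xdb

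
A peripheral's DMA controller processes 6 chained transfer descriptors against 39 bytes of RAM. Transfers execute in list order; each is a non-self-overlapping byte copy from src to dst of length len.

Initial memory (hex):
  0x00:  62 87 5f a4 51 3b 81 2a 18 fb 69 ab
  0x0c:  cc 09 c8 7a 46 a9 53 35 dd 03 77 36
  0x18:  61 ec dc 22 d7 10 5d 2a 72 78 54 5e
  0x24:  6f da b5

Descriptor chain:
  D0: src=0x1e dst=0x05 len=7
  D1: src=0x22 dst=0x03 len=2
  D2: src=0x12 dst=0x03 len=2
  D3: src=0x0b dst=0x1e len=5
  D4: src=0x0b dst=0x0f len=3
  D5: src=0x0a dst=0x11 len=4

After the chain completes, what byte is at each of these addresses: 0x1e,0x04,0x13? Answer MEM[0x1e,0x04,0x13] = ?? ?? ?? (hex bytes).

  after D0: wrote 7B at 0x05 = 5d2a7278545e6f
  after D1: wrote 2B at 0x03 = 545e
  after D2: wrote 2B at 0x03 = 5335
  after D3: wrote 5B at 0x1e = 6fcc09c87a
  after D4: wrote 3B at 0x0f = 6fcc09
  after D5: wrote 4B at 0x11 = 5e6fcc09
query mem[0x1e]=0x6f, mem[0x04]=0x35, mem[0x13]=0xcc

MEM[0x1e,0x04,0x13] = 6f 35 cc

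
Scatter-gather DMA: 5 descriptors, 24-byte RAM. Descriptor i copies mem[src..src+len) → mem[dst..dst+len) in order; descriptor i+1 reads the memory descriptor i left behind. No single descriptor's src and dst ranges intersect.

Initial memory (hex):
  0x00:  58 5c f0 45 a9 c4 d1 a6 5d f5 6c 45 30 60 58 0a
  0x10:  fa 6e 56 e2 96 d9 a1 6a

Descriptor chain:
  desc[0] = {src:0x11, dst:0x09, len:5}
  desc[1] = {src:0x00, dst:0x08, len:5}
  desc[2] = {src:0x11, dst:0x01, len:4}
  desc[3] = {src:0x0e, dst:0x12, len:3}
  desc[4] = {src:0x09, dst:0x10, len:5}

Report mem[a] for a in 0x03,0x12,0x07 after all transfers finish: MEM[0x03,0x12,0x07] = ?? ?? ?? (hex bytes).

MEM[0x03,0x12,0x07] = e2 45 a6

#0 dst[0x09+5] := {0x6e,0x56,0xe2,0x96,0xd9}
#1 dst[0x08+5] := {0x58,0x5c,0xf0,0x45,0xa9}
#2 dst[0x01+4] := {0x6e,0x56,0xe2,0x96}
#3 dst[0x12+3] := {0x58,0x0a,0xfa}
#4 dst[0x10+5] := {0x5c,0xf0,0x45,0xa9,0xd9}
query mem[0x03]=0xe2, mem[0x12]=0x45, mem[0x07]=0xa6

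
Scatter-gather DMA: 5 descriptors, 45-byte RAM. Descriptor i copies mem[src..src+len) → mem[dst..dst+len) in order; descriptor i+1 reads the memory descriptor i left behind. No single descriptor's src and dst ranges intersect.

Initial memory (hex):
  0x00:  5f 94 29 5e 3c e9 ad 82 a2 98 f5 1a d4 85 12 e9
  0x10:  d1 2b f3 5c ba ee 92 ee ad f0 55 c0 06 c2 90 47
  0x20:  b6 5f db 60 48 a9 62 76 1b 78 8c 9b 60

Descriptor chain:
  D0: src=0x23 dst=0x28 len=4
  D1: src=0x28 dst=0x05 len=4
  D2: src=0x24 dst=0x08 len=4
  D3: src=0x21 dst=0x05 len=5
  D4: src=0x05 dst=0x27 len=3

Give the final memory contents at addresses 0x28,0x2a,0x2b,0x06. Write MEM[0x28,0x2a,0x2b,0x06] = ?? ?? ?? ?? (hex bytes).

MEM[0x28,0x2a,0x2b,0x06] = db a9 62 db

[0] 0x23->0x28 len=4 : 60 48 a9 62
[1] 0x28->0x05 len=4 : 60 48 a9 62
[2] 0x24->0x08 len=4 : 48 a9 62 76
[3] 0x21->0x05 len=5 : 5f db 60 48 a9
[4] 0x05->0x27 len=3 : 5f db 60
query mem[0x28]=0xdb, mem[0x2a]=0xa9, mem[0x2b]=0x62, mem[0x06]=0xdb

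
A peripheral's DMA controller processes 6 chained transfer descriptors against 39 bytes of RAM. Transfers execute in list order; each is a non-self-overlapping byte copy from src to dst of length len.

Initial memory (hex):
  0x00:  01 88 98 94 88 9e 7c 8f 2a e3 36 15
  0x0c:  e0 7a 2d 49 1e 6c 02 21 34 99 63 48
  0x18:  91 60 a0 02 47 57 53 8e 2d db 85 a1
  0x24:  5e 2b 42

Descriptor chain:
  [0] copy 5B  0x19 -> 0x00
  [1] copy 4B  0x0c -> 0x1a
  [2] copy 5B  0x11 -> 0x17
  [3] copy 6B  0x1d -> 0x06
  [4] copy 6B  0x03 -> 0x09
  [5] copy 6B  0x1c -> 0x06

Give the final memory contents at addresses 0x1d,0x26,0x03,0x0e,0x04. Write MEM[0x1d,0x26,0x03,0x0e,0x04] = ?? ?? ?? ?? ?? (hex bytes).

MEM[0x1d,0x26,0x03,0x0e,0x04] = 49 42 47 8e 57

D0: mem[0x00..0x04] <- [60 a0 02 47 57]
D1: mem[0x1a..0x1d] <- [e0 7a 2d 49]
D2: mem[0x17..0x1b] <- [6c 02 21 34 99]
D3: mem[0x06..0x0b] <- [49 53 8e 2d db 85]
D4: mem[0x09..0x0e] <- [47 57 9e 49 53 8e]
D5: mem[0x06..0x0b] <- [2d 49 53 8e 2d db]
query mem[0x1d]=0x49, mem[0x26]=0x42, mem[0x03]=0x47, mem[0x0e]=0x8e, mem[0x04]=0x57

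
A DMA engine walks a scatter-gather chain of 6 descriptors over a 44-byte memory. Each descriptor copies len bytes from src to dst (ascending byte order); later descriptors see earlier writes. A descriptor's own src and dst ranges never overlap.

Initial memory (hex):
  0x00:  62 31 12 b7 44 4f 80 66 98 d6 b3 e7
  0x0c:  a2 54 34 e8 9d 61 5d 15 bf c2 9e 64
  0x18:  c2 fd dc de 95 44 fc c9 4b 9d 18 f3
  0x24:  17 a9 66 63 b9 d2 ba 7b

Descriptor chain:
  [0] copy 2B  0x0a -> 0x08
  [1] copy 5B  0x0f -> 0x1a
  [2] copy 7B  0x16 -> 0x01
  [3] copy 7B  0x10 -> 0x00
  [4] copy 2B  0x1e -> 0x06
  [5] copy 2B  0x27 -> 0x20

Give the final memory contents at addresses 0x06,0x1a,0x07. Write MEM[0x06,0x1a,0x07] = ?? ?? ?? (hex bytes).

MEM[0x06,0x1a,0x07] = 15 e8 c9

#0 dst[0x08+2] := {0xb3,0xe7}
#1 dst[0x1a+5] := {0xe8,0x9d,0x61,0x5d,0x15}
#2 dst[0x01+7] := {0x9e,0x64,0xc2,0xfd,0xe8,0x9d,0x61}
#3 dst[0x00+7] := {0x9d,0x61,0x5d,0x15,0xbf,0xc2,0x9e}
#4 dst[0x06+2] := {0x15,0xc9}
#5 dst[0x20+2] := {0x63,0xb9}
query mem[0x06]=0x15, mem[0x1a]=0xe8, mem[0x07]=0xc9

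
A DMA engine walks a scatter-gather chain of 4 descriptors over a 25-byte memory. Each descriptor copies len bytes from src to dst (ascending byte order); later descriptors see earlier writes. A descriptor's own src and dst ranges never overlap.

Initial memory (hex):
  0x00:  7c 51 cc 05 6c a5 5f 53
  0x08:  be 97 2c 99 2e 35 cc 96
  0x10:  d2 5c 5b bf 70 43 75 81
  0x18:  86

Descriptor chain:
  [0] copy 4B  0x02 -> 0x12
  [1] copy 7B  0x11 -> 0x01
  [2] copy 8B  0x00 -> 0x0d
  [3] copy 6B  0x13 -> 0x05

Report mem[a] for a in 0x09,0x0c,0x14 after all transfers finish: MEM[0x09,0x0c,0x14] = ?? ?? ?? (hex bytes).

MEM[0x09,0x0c,0x14] = 81 2e 81

D0: mem[0x12..0x15] <- [cc 05 6c a5]
D1: mem[0x01..0x07] <- [5c cc 05 6c a5 75 81]
D2: mem[0x0d..0x14] <- [7c 5c cc 05 6c a5 75 81]
D3: mem[0x05..0x0a] <- [75 81 a5 75 81 86]
query mem[0x09]=0x81, mem[0x0c]=0x2e, mem[0x14]=0x81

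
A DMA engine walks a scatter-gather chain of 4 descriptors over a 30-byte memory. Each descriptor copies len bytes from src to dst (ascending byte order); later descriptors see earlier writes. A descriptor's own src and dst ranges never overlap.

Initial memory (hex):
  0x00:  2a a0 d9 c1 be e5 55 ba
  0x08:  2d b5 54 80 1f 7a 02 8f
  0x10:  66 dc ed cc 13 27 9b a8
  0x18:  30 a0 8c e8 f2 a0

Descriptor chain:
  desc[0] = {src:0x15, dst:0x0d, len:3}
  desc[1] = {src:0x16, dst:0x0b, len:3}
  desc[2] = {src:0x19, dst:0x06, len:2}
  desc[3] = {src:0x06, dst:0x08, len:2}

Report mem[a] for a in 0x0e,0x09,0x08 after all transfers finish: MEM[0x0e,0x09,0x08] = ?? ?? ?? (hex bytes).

  after D0: wrote 3B at 0x0d = 279ba8
  after D1: wrote 3B at 0x0b = 9ba830
  after D2: wrote 2B at 0x06 = a08c
  after D3: wrote 2B at 0x08 = a08c
query mem[0x0e]=0x9b, mem[0x09]=0x8c, mem[0x08]=0xa0

MEM[0x0e,0x09,0x08] = 9b 8c a0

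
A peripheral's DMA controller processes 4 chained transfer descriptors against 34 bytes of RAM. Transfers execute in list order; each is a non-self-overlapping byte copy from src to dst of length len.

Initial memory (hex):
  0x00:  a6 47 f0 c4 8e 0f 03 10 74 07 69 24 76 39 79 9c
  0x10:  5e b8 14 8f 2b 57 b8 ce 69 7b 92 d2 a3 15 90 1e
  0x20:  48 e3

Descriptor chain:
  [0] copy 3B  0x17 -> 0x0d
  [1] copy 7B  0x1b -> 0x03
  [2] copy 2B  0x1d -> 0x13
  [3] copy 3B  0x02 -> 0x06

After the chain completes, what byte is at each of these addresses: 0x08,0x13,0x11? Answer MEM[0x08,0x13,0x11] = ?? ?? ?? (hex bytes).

  after D0: wrote 3B at 0x0d = ce697b
  after D1: wrote 7B at 0x03 = d2a315901e48e3
  after D2: wrote 2B at 0x13 = 1590
  after D3: wrote 3B at 0x06 = f0d2a3
query mem[0x08]=0xa3, mem[0x13]=0x15, mem[0x11]=0xb8

MEM[0x08,0x13,0x11] = a3 15 b8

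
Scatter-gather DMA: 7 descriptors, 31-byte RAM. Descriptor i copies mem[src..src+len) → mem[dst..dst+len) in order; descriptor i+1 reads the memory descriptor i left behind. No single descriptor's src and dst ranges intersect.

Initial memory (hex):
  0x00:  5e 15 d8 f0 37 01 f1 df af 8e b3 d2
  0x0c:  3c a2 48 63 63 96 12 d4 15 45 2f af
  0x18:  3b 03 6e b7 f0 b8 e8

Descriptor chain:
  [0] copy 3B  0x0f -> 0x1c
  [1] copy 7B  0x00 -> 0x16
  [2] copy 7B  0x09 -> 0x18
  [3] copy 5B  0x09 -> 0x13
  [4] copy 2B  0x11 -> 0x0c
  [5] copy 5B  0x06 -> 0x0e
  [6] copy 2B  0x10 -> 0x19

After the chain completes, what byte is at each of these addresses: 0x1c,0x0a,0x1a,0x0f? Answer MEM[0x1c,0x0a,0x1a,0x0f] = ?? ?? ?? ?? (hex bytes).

#0 dst[0x1c+3] := {0x63,0x63,0x96}
#1 dst[0x16+7] := {0x5e,0x15,0xd8,0xf0,0x37,0x01,0xf1}
#2 dst[0x18+7] := {0x8e,0xb3,0xd2,0x3c,0xa2,0x48,0x63}
#3 dst[0x13+5] := {0x8e,0xb3,0xd2,0x3c,0xa2}
#4 dst[0x0c+2] := {0x96,0x12}
#5 dst[0x0e+5] := {0xf1,0xdf,0xaf,0x8e,0xb3}
#6 dst[0x19+2] := {0xaf,0x8e}
query mem[0x1c]=0xa2, mem[0x0a]=0xb3, mem[0x1a]=0x8e, mem[0x0f]=0xdf

MEM[0x1c,0x0a,0x1a,0x0f] = a2 b3 8e df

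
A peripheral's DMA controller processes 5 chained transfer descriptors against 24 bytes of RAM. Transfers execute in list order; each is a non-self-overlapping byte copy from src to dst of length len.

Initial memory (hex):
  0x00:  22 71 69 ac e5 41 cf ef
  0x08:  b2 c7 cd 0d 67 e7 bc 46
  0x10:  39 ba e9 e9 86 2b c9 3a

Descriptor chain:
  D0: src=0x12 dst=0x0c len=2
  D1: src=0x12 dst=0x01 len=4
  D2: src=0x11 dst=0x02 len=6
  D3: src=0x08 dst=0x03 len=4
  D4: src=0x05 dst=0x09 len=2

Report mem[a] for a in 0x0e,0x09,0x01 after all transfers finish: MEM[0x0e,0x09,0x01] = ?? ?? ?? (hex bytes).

[0] 0x12->0x0c len=2 : e9 e9
[1] 0x12->0x01 len=4 : e9 e9 86 2b
[2] 0x11->0x02 len=6 : ba e9 e9 86 2b c9
[3] 0x08->0x03 len=4 : b2 c7 cd 0d
[4] 0x05->0x09 len=2 : cd 0d
query mem[0x0e]=0xbc, mem[0x09]=0xcd, mem[0x01]=0xe9

MEM[0x0e,0x09,0x01] = bc cd e9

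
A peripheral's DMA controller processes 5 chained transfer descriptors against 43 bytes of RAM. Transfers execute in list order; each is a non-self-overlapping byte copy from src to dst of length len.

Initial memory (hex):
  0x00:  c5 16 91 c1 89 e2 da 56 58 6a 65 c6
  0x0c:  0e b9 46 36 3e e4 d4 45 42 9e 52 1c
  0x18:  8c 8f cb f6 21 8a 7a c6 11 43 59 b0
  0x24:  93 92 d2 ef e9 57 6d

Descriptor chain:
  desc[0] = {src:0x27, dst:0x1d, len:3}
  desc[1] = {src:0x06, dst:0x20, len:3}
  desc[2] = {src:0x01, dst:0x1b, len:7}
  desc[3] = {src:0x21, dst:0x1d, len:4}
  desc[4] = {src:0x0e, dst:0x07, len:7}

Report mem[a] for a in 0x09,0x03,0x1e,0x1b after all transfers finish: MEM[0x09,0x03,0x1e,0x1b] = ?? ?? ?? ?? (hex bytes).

#0 dst[0x1d+3] := {0xef,0xe9,0x57}
#1 dst[0x20+3] := {0xda,0x56,0x58}
#2 dst[0x1b+7] := {0x16,0x91,0xc1,0x89,0xe2,0xda,0x56}
#3 dst[0x1d+4] := {0x56,0x58,0xb0,0x93}
#4 dst[0x07+7] := {0x46,0x36,0x3e,0xe4,0xd4,0x45,0x42}
query mem[0x09]=0x3e, mem[0x03]=0xc1, mem[0x1e]=0x58, mem[0x1b]=0x16

MEM[0x09,0x03,0x1e,0x1b] = 3e c1 58 16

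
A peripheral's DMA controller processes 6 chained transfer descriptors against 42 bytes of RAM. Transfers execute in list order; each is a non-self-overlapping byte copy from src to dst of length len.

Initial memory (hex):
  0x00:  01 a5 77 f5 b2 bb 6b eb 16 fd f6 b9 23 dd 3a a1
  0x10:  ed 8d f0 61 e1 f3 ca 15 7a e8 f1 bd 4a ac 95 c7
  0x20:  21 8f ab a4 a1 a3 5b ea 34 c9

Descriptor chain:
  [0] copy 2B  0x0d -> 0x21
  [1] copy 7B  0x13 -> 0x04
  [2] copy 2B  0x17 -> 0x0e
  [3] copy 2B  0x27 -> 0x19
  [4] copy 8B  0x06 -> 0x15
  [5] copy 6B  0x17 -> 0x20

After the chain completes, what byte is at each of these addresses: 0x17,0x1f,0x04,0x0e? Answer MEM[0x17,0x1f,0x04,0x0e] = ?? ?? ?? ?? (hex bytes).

D0: mem[0x21..0x22] <- [dd 3a]
D1: mem[0x04..0x0a] <- [61 e1 f3 ca 15 7a e8]
D2: mem[0x0e..0x0f] <- [15 7a]
D3: mem[0x19..0x1a] <- [ea 34]
D4: mem[0x15..0x1c] <- [f3 ca 15 7a e8 b9 23 dd]
D5: mem[0x20..0x25] <- [15 7a e8 b9 23 dd]
query mem[0x17]=0x15, mem[0x1f]=0xc7, mem[0x04]=0x61, mem[0x0e]=0x15

MEM[0x17,0x1f,0x04,0x0e] = 15 c7 61 15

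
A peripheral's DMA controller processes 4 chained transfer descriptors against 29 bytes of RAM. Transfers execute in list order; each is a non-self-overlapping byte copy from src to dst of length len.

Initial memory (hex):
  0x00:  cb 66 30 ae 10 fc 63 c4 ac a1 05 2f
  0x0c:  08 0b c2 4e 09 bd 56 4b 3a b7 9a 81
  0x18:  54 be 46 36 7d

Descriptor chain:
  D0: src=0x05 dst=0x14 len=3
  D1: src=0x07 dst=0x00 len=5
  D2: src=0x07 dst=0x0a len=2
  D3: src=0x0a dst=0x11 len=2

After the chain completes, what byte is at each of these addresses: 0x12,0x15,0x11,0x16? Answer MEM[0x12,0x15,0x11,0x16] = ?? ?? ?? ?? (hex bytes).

[0] 0x05->0x14 len=3 : fc 63 c4
[1] 0x07->0x00 len=5 : c4 ac a1 05 2f
[2] 0x07->0x0a len=2 : c4 ac
[3] 0x0a->0x11 len=2 : c4 ac
query mem[0x12]=0xac, mem[0x15]=0x63, mem[0x11]=0xc4, mem[0x16]=0xc4

MEM[0x12,0x15,0x11,0x16] = ac 63 c4 c4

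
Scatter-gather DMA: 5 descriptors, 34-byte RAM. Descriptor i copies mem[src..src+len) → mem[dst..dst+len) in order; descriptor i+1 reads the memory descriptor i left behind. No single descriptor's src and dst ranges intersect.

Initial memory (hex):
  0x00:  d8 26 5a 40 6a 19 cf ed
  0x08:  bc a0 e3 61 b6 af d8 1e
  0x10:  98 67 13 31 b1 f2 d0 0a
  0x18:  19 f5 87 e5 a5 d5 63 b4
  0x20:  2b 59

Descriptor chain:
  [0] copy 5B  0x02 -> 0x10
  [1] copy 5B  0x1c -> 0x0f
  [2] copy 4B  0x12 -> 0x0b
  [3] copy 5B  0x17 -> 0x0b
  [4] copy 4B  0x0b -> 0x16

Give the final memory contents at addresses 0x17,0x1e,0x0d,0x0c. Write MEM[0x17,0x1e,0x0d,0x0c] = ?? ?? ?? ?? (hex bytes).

#0 dst[0x10+5] := {0x5a,0x40,0x6a,0x19,0xcf}
#1 dst[0x0f+5] := {0xa5,0xd5,0x63,0xb4,0x2b}
#2 dst[0x0b+4] := {0xb4,0x2b,0xcf,0xf2}
#3 dst[0x0b+5] := {0x0a,0x19,0xf5,0x87,0xe5}
#4 dst[0x16+4] := {0x0a,0x19,0xf5,0x87}
query mem[0x17]=0x19, mem[0x1e]=0x63, mem[0x0d]=0xf5, mem[0x0c]=0x19

MEM[0x17,0x1e,0x0d,0x0c] = 19 63 f5 19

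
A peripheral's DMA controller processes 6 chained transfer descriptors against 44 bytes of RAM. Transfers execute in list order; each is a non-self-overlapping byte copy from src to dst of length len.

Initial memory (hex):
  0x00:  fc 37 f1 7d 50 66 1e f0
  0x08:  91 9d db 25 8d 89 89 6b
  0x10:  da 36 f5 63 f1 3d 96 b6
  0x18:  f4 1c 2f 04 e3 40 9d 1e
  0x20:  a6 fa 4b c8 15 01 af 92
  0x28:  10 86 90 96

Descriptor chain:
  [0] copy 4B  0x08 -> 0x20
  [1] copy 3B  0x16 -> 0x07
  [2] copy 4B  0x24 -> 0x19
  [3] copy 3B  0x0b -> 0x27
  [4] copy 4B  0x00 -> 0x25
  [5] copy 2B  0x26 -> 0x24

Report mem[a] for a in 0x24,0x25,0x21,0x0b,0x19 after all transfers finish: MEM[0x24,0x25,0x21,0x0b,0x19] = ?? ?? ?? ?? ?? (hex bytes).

MEM[0x24,0x25,0x21,0x0b,0x19] = 37 f1 9d 25 15

[0] 0x08->0x20 len=4 : 91 9d db 25
[1] 0x16->0x07 len=3 : 96 b6 f4
[2] 0x24->0x19 len=4 : 15 01 af 92
[3] 0x0b->0x27 len=3 : 25 8d 89
[4] 0x00->0x25 len=4 : fc 37 f1 7d
[5] 0x26->0x24 len=2 : 37 f1
query mem[0x24]=0x37, mem[0x25]=0xf1, mem[0x21]=0x9d, mem[0x0b]=0x25, mem[0x19]=0x15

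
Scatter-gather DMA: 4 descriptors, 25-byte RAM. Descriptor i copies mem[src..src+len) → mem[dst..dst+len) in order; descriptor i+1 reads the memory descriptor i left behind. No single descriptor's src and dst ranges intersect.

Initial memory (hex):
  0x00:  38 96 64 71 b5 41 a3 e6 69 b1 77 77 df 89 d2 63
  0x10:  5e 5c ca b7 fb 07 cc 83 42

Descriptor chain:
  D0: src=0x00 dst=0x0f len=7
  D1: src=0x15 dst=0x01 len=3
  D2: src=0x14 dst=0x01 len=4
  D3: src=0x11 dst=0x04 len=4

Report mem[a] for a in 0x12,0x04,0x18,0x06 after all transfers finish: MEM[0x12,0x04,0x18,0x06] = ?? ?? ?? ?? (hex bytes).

[0] 0x00->0x0f len=7 : 38 96 64 71 b5 41 a3
[1] 0x15->0x01 len=3 : a3 cc 83
[2] 0x14->0x01 len=4 : 41 a3 cc 83
[3] 0x11->0x04 len=4 : 64 71 b5 41
query mem[0x12]=0x71, mem[0x04]=0x64, mem[0x18]=0x42, mem[0x06]=0xb5

MEM[0x12,0x04,0x18,0x06] = 71 64 42 b5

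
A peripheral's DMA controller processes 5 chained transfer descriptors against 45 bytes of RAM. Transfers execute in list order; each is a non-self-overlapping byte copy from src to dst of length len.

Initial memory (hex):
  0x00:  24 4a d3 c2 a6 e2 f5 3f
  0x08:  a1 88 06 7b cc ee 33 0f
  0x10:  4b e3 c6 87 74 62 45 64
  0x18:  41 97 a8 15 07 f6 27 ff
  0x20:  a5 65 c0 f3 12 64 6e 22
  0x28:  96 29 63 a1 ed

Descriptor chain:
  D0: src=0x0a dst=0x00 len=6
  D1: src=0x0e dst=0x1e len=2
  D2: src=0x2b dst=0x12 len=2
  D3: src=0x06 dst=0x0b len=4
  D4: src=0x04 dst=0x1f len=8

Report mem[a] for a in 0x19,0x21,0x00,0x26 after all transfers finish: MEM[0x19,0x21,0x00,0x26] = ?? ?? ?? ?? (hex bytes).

[0] 0x0a->0x00 len=6 : 06 7b cc ee 33 0f
[1] 0x0e->0x1e len=2 : 33 0f
[2] 0x2b->0x12 len=2 : a1 ed
[3] 0x06->0x0b len=4 : f5 3f a1 88
[4] 0x04->0x1f len=8 : 33 0f f5 3f a1 88 06 f5
query mem[0x19]=0x97, mem[0x21]=0xf5, mem[0x00]=0x06, mem[0x26]=0xf5

MEM[0x19,0x21,0x00,0x26] = 97 f5 06 f5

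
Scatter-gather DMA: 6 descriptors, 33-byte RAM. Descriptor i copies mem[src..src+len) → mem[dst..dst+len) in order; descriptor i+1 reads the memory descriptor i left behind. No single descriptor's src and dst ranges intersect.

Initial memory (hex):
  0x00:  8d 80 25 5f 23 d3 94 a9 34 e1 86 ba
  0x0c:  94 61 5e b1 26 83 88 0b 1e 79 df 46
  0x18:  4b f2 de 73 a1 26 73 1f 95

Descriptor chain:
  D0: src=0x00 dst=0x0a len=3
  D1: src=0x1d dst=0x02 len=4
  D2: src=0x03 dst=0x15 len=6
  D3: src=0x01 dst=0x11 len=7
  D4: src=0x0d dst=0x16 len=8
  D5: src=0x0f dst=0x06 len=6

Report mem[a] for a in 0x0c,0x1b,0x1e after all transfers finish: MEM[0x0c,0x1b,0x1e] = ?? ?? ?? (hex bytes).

  after D0: wrote 3B at 0x0a = 8d8025
  after D1: wrote 4B at 0x02 = 26731f95
  after D2: wrote 6B at 0x15 = 731f9594a934
  after D3: wrote 7B at 0x11 = 8026731f9594a9
  after D4: wrote 8B at 0x16 = 615eb1268026731f
  after D5: wrote 6B at 0x06 = b1268026731f
query mem[0x0c]=0x25, mem[0x1b]=0x26, mem[0x1e]=0x73

MEM[0x0c,0x1b,0x1e] = 25 26 73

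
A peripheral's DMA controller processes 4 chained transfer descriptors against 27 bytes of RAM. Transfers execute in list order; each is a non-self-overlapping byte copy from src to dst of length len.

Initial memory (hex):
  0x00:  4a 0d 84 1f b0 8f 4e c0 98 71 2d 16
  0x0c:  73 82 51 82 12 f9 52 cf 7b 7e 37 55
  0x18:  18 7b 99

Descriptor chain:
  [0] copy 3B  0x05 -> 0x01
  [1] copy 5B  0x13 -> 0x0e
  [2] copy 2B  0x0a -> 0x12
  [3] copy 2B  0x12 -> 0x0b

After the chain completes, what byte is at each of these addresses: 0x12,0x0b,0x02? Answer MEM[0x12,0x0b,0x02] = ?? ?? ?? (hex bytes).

MEM[0x12,0x0b,0x02] = 2d 2d 4e

  after D0: wrote 3B at 0x01 = 8f4ec0
  after D1: wrote 5B at 0x0e = cf7b7e3755
  after D2: wrote 2B at 0x12 = 2d16
  after D3: wrote 2B at 0x0b = 2d16
query mem[0x12]=0x2d, mem[0x0b]=0x2d, mem[0x02]=0x4e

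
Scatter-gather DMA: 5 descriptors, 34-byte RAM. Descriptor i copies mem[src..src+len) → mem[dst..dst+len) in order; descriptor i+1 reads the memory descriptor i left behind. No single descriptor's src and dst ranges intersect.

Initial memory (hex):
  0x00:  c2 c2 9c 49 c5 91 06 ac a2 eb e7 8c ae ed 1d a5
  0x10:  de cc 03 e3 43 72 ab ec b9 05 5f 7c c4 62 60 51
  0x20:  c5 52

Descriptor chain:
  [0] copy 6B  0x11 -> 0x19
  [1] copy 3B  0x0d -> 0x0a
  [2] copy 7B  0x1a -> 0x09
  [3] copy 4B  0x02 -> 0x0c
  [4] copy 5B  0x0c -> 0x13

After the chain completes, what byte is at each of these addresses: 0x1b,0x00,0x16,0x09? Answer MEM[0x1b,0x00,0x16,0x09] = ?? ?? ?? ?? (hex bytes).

MEM[0x1b,0x00,0x16,0x09] = e3 c2 91 03

[0] 0x11->0x19 len=6 : cc 03 e3 43 72 ab
[1] 0x0d->0x0a len=3 : ed 1d a5
[2] 0x1a->0x09 len=7 : 03 e3 43 72 ab 51 c5
[3] 0x02->0x0c len=4 : 9c 49 c5 91
[4] 0x0c->0x13 len=5 : 9c 49 c5 91 de
query mem[0x1b]=0xe3, mem[0x00]=0xc2, mem[0x16]=0x91, mem[0x09]=0x03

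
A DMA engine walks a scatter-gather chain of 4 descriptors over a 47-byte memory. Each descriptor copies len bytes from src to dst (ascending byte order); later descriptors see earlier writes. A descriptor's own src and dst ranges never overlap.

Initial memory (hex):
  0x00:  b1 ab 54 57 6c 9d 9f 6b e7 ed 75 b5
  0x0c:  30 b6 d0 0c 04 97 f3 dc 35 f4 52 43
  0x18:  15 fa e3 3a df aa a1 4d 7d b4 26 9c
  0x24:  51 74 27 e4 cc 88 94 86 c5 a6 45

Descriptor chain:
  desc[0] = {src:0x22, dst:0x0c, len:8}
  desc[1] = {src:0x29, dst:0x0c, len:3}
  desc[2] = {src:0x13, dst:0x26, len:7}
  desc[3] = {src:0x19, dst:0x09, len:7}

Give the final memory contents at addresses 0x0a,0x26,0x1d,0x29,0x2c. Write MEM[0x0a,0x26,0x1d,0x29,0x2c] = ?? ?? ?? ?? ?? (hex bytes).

MEM[0x0a,0x26,0x1d,0x29,0x2c] = e3 88 aa 52 fa

#0 dst[0x0c+8] := {0x26,0x9c,0x51,0x74,0x27,0xe4,0xcc,0x88}
#1 dst[0x0c+3] := {0x88,0x94,0x86}
#2 dst[0x26+7] := {0x88,0x35,0xf4,0x52,0x43,0x15,0xfa}
#3 dst[0x09+7] := {0xfa,0xe3,0x3a,0xdf,0xaa,0xa1,0x4d}
query mem[0x0a]=0xe3, mem[0x26]=0x88, mem[0x1d]=0xaa, mem[0x29]=0x52, mem[0x2c]=0xfa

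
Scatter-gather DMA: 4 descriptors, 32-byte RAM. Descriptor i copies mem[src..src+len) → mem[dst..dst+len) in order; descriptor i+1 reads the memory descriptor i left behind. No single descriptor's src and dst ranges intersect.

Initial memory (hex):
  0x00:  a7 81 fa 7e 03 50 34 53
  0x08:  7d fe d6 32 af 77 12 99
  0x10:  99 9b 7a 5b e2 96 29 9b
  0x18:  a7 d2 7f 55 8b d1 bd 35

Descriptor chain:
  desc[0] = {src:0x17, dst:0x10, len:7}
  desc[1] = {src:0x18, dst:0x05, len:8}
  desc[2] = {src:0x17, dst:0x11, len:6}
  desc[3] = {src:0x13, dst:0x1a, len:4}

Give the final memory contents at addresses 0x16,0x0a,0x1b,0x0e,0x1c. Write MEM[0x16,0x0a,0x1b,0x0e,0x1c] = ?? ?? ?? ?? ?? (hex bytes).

  after D0: wrote 7B at 0x10 = 9ba7d27f558bd1
  after D1: wrote 8B at 0x05 = a7d27f558bd1bd35
  after D2: wrote 6B at 0x11 = 9ba7d27f558b
  after D3: wrote 4B at 0x1a = d27f558b
query mem[0x16]=0x8b, mem[0x0a]=0xd1, mem[0x1b]=0x7f, mem[0x0e]=0x12, mem[0x1c]=0x55

MEM[0x16,0x0a,0x1b,0x0e,0x1c] = 8b d1 7f 12 55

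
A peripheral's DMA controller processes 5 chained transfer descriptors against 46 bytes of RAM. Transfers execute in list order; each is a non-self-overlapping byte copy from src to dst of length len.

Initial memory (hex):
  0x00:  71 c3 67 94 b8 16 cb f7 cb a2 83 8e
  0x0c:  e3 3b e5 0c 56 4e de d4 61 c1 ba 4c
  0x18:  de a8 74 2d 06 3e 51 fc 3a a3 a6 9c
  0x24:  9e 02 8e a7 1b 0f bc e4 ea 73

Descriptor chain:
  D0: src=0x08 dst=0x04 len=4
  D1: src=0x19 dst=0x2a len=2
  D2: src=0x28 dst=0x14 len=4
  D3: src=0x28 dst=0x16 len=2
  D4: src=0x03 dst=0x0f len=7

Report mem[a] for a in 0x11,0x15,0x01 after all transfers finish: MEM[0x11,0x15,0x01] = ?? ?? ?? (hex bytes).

#0 dst[0x04+4] := {0xcb,0xa2,0x83,0x8e}
#1 dst[0x2a+2] := {0xa8,0x74}
#2 dst[0x14+4] := {0x1b,0x0f,0xa8,0x74}
#3 dst[0x16+2] := {0x1b,0x0f}
#4 dst[0x0f+7] := {0x94,0xcb,0xa2,0x83,0x8e,0xcb,0xa2}
query mem[0x11]=0xa2, mem[0x15]=0xa2, mem[0x01]=0xc3

MEM[0x11,0x15,0x01] = a2 a2 c3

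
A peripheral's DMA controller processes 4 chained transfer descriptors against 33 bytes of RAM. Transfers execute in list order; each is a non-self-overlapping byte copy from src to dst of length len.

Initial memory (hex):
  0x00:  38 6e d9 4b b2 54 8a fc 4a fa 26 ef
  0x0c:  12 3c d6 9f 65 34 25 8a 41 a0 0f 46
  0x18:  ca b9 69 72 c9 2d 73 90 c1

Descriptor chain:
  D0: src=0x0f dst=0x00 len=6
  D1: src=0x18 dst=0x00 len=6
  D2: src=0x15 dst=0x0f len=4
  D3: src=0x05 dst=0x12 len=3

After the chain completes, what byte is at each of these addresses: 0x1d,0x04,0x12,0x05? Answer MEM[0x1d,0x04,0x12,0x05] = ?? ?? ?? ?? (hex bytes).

D0: mem[0x00..0x05] <- [9f 65 34 25 8a 41]
D1: mem[0x00..0x05] <- [ca b9 69 72 c9 2d]
D2: mem[0x0f..0x12] <- [a0 0f 46 ca]
D3: mem[0x12..0x14] <- [2d 8a fc]
query mem[0x1d]=0x2d, mem[0x04]=0xc9, mem[0x12]=0x2d, mem[0x05]=0x2d

MEM[0x1d,0x04,0x12,0x05] = 2d c9 2d 2d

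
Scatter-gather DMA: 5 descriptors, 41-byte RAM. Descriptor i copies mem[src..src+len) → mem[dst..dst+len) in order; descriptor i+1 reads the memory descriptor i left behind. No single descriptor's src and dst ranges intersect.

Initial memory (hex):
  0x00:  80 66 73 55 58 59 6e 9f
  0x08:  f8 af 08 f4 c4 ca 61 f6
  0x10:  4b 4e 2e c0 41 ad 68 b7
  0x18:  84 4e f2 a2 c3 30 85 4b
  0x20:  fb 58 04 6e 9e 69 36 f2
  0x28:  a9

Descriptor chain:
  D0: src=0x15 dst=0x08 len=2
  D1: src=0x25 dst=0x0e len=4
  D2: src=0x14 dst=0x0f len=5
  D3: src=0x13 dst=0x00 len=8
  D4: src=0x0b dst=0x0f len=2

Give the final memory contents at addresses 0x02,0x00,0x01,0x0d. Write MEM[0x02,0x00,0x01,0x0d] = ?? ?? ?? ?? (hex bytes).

  after D0: wrote 2B at 0x08 = ad68
  after D1: wrote 4B at 0x0e = 6936f2a9
  after D2: wrote 5B at 0x0f = 41ad68b784
  after D3: wrote 8B at 0x00 = 8441ad68b7844ef2
  after D4: wrote 2B at 0x0f = f4c4
query mem[0x02]=0xad, mem[0x00]=0x84, mem[0x01]=0x41, mem[0x0d]=0xca

MEM[0x02,0x00,0x01,0x0d] = ad 84 41 ca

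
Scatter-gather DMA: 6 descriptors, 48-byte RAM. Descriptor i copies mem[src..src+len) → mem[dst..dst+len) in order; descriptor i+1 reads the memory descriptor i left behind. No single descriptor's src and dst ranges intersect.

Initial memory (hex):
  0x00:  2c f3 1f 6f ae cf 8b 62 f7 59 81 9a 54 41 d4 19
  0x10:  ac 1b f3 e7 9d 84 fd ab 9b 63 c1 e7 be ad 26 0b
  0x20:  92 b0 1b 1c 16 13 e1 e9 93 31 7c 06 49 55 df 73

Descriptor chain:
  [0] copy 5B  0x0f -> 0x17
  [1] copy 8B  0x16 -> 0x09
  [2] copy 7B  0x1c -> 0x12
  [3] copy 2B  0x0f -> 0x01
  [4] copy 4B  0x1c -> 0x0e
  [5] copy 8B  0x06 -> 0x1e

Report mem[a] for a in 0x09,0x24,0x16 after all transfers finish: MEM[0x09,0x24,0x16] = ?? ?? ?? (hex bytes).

  after D0: wrote 5B at 0x17 = 19ac1bf3e7
  after D1: wrote 8B at 0x09 = fd19ac1bf3e7bead
  after D2: wrote 7B at 0x12 = bead260b92b01b
  after D3: wrote 2B at 0x01 = bead
  after D4: wrote 4B at 0x0e = bead260b
  after D5: wrote 8B at 0x1e = 8b62f7fd19ac1bf3
query mem[0x09]=0xfd, mem[0x24]=0x1b, mem[0x16]=0x92

MEM[0x09,0x24,0x16] = fd 1b 92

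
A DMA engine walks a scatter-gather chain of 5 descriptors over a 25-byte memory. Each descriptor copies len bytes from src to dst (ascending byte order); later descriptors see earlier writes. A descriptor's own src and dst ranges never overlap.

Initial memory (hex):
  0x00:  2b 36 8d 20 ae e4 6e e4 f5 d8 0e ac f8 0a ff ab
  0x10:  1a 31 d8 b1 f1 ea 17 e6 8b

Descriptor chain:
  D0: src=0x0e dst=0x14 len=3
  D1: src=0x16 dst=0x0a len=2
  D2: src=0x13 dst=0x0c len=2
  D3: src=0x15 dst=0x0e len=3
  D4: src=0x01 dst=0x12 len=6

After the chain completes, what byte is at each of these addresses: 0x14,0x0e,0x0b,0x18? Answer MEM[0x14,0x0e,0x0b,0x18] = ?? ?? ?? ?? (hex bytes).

MEM[0x14,0x0e,0x0b,0x18] = 20 ab e6 8b

  after D0: wrote 3B at 0x14 = ffab1a
  after D1: wrote 2B at 0x0a = 1ae6
  after D2: wrote 2B at 0x0c = b1ff
  after D3: wrote 3B at 0x0e = ab1ae6
  after D4: wrote 6B at 0x12 = 368d20aee46e
query mem[0x14]=0x20, mem[0x0e]=0xab, mem[0x0b]=0xe6, mem[0x18]=0x8b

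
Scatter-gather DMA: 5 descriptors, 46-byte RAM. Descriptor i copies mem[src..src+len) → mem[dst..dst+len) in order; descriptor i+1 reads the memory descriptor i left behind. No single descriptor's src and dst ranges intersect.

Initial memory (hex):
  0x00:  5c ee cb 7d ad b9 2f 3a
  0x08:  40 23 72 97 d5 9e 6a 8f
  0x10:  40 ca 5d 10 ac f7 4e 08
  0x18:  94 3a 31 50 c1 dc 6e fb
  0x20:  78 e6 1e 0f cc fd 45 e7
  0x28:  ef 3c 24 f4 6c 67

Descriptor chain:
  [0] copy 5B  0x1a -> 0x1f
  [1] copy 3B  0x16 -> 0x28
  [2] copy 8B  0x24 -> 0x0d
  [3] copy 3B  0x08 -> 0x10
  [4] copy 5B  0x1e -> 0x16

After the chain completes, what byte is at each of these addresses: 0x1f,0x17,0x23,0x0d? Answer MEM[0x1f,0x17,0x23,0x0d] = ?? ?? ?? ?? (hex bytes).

#0 dst[0x1f+5] := {0x31,0x50,0xc1,0xdc,0x6e}
#1 dst[0x28+3] := {0x4e,0x08,0x94}
#2 dst[0x0d+8] := {0xcc,0xfd,0x45,0xe7,0x4e,0x08,0x94,0xf4}
#3 dst[0x10+3] := {0x40,0x23,0x72}
#4 dst[0x16+5] := {0x6e,0x31,0x50,0xc1,0xdc}
query mem[0x1f]=0x31, mem[0x17]=0x31, mem[0x23]=0x6e, mem[0x0d]=0xcc

MEM[0x1f,0x17,0x23,0x0d] = 31 31 6e cc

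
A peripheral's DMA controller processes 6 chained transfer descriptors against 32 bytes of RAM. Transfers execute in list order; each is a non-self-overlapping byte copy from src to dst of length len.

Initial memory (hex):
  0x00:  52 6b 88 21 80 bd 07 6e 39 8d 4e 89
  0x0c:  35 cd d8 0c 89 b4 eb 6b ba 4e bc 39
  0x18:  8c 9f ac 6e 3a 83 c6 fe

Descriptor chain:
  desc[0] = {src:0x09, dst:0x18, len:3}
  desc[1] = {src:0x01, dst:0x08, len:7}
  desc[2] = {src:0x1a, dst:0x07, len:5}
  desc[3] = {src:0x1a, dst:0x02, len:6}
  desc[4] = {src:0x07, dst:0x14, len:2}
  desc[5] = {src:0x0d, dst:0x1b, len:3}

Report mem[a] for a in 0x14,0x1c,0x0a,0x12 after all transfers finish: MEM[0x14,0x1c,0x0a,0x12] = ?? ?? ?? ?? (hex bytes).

  after D0: wrote 3B at 0x18 = 8d4e89
  after D1: wrote 7B at 0x08 = 6b882180bd076e
  after D2: wrote 5B at 0x07 = 896e3a83c6
  after D3: wrote 6B at 0x02 = 896e3a83c6fe
  after D4: wrote 2B at 0x14 = fe6e
  after D5: wrote 3B at 0x1b = 076e0c
query mem[0x14]=0xfe, mem[0x1c]=0x6e, mem[0x0a]=0x83, mem[0x12]=0xeb

MEM[0x14,0x1c,0x0a,0x12] = fe 6e 83 eb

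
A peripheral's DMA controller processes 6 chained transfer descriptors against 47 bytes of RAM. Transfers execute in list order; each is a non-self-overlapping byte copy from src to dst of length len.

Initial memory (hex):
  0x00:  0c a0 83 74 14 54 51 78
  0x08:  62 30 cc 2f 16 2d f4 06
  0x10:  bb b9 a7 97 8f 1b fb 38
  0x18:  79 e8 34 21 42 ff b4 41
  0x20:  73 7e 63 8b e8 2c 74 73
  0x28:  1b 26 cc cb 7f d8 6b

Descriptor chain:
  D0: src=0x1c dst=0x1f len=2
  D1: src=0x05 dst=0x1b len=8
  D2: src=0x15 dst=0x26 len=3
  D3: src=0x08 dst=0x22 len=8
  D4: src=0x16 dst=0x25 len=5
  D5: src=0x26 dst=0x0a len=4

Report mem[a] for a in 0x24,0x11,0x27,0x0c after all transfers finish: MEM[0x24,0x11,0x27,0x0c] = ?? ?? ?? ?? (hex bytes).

#0 dst[0x1f+2] := {0x42,0xff}
#1 dst[0x1b+8] := {0x54,0x51,0x78,0x62,0x30,0xcc,0x2f,0x16}
#2 dst[0x26+3] := {0x1b,0xfb,0x38}
#3 dst[0x22+8] := {0x62,0x30,0xcc,0x2f,0x16,0x2d,0xf4,0x06}
#4 dst[0x25+5] := {0xfb,0x38,0x79,0xe8,0x34}
#5 dst[0x0a+4] := {0x38,0x79,0xe8,0x34}
query mem[0x24]=0xcc, mem[0x11]=0xb9, mem[0x27]=0x79, mem[0x0c]=0xe8

MEM[0x24,0x11,0x27,0x0c] = cc b9 79 e8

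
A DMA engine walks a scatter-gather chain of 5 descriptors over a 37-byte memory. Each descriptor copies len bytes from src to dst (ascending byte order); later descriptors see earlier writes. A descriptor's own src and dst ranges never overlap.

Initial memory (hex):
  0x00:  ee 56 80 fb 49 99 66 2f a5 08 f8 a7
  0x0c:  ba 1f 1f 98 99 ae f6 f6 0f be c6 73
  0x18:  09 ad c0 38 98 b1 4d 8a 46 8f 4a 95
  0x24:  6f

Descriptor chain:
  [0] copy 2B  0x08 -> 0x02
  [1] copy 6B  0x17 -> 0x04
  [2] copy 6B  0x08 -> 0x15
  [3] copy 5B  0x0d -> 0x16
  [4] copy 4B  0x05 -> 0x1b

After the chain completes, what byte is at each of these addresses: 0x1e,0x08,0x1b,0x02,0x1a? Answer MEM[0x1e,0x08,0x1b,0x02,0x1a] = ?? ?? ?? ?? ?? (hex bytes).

MEM[0x1e,0x08,0x1b,0x02,0x1a] = 38 38 09 a5 ae

  after D0: wrote 2B at 0x02 = a508
  after D1: wrote 6B at 0x04 = 7309adc03898
  after D2: wrote 6B at 0x15 = 3898f8a7ba1f
  after D3: wrote 5B at 0x16 = 1f1f9899ae
  after D4: wrote 4B at 0x1b = 09adc038
query mem[0x1e]=0x38, mem[0x08]=0x38, mem[0x1b]=0x09, mem[0x02]=0xa5, mem[0x1a]=0xae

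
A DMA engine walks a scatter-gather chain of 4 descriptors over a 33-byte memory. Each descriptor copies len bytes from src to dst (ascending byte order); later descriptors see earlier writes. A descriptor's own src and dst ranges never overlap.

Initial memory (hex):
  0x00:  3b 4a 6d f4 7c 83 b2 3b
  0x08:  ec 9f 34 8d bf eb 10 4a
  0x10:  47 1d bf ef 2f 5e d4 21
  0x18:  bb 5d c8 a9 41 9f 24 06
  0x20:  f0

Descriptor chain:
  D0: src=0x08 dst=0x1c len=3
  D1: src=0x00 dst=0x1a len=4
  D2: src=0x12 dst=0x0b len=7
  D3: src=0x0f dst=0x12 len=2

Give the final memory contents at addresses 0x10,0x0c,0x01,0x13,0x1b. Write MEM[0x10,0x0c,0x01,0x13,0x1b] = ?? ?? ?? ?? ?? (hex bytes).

#0 dst[0x1c+3] := {0xec,0x9f,0x34}
#1 dst[0x1a+4] := {0x3b,0x4a,0x6d,0xf4}
#2 dst[0x0b+7] := {0xbf,0xef,0x2f,0x5e,0xd4,0x21,0xbb}
#3 dst[0x12+2] := {0xd4,0x21}
query mem[0x10]=0x21, mem[0x0c]=0xef, mem[0x01]=0x4a, mem[0x13]=0x21, mem[0x1b]=0x4a

MEM[0x10,0x0c,0x01,0x13,0x1b] = 21 ef 4a 21 4a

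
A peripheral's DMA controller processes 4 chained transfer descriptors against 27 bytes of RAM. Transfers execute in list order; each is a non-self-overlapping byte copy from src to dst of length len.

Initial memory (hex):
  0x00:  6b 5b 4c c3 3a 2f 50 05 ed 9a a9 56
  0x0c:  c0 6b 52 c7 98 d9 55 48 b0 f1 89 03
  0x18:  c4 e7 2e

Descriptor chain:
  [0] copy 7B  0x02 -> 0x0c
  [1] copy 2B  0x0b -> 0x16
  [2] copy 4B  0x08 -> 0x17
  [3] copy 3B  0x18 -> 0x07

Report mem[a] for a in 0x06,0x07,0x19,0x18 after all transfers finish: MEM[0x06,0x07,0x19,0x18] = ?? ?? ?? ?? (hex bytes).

#0 dst[0x0c+7] := {0x4c,0xc3,0x3a,0x2f,0x50,0x05,0xed}
#1 dst[0x16+2] := {0x56,0x4c}
#2 dst[0x17+4] := {0xed,0x9a,0xa9,0x56}
#3 dst[0x07+3] := {0x9a,0xa9,0x56}
query mem[0x06]=0x50, mem[0x07]=0x9a, mem[0x19]=0xa9, mem[0x18]=0x9a

MEM[0x06,0x07,0x19,0x18] = 50 9a a9 9a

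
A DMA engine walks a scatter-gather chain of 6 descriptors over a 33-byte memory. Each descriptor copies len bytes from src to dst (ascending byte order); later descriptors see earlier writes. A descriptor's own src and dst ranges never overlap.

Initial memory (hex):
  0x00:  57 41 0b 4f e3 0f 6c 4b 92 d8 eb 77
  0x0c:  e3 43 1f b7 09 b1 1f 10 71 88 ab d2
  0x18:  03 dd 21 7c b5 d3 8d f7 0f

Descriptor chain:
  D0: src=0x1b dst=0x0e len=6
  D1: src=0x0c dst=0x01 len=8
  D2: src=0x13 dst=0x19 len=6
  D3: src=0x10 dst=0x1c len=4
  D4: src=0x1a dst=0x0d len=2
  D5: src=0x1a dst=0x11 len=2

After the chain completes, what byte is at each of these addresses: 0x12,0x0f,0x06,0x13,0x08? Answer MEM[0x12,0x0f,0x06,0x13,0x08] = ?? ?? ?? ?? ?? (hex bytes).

  after D0: wrote 6B at 0x0e = 7cb5d38df70f
  after D1: wrote 8B at 0x01 = e3437cb5d38df70f
  after D2: wrote 6B at 0x19 = 0f7188abd203
  after D3: wrote 4B at 0x1c = d38df70f
  after D4: wrote 2B at 0x0d = 7188
  after D5: wrote 2B at 0x11 = 7188
query mem[0x12]=0x88, mem[0x0f]=0xb5, mem[0x06]=0x8d, mem[0x13]=0x0f, mem[0x08]=0x0f

MEM[0x12,0x0f,0x06,0x13,0x08] = 88 b5 8d 0f 0f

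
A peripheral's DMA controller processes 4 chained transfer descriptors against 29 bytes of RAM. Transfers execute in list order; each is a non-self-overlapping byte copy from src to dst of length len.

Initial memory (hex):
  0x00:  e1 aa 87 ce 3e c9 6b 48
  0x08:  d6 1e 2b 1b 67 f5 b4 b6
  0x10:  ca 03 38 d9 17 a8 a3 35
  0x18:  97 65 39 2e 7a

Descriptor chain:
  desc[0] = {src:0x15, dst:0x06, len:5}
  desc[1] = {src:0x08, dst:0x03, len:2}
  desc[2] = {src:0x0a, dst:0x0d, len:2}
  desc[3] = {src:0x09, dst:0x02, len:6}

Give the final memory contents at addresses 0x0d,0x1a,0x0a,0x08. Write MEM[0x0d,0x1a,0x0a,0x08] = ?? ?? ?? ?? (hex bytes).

D0: mem[0x06..0x0a] <- [a8 a3 35 97 65]
D1: mem[0x03..0x04] <- [35 97]
D2: mem[0x0d..0x0e] <- [65 1b]
D3: mem[0x02..0x07] <- [97 65 1b 67 65 1b]
query mem[0x0d]=0x65, mem[0x1a]=0x39, mem[0x0a]=0x65, mem[0x08]=0x35

MEM[0x0d,0x1a,0x0a,0x08] = 65 39 65 35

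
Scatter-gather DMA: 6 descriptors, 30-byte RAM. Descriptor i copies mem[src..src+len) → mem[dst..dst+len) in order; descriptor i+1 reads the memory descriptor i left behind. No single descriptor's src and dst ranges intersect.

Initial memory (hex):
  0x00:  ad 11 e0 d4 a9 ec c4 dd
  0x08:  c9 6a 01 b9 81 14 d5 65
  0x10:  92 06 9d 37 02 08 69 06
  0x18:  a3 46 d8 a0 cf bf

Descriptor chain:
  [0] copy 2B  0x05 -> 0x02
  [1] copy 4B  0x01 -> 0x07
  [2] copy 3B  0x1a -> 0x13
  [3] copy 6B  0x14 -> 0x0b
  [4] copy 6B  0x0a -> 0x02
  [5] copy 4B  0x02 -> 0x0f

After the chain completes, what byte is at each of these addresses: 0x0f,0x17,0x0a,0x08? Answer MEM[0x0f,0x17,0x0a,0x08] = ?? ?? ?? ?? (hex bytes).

MEM[0x0f,0x17,0x0a,0x08] = a9 06 a9 ec

D0: mem[0x02..0x03] <- [ec c4]
D1: mem[0x07..0x0a] <- [11 ec c4 a9]
D2: mem[0x13..0x15] <- [d8 a0 cf]
D3: mem[0x0b..0x10] <- [a0 cf 69 06 a3 46]
D4: mem[0x02..0x07] <- [a9 a0 cf 69 06 a3]
D5: mem[0x0f..0x12] <- [a9 a0 cf 69]
query mem[0x0f]=0xa9, mem[0x17]=0x06, mem[0x0a]=0xa9, mem[0x08]=0xec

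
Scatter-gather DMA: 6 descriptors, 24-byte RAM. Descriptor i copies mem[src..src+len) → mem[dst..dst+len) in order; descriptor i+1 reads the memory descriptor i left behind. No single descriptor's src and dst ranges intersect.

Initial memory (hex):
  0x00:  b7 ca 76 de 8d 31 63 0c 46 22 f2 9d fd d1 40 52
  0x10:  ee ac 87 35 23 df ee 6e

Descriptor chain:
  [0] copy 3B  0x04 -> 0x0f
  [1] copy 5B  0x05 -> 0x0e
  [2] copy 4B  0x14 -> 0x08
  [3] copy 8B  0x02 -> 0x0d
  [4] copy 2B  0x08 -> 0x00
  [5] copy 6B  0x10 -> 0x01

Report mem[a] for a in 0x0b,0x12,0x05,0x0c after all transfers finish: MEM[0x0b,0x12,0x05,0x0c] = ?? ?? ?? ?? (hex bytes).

[0] 0x04->0x0f len=3 : 8d 31 63
[1] 0x05->0x0e len=5 : 31 63 0c 46 22
[2] 0x14->0x08 len=4 : 23 df ee 6e
[3] 0x02->0x0d len=8 : 76 de 8d 31 63 0c 23 df
[4] 0x08->0x00 len=2 : 23 df
[5] 0x10->0x01 len=6 : 31 63 0c 23 df df
query mem[0x0b]=0x6e, mem[0x12]=0x0c, mem[0x05]=0xdf, mem[0x0c]=0xfd

MEM[0x0b,0x12,0x05,0x0c] = 6e 0c df fd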